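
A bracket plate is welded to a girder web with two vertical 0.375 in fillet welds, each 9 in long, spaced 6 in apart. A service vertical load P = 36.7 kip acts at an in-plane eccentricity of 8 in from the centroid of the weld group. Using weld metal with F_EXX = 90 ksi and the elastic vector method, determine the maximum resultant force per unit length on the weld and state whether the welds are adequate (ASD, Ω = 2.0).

Total weld length L_w = 18 in. Treat welds as unit-width lines.
Polar moment about centroid: J = 2[d³/12 + d(b/2)²] = 2[9³/12 + 9×3²] = 283.5 in³.
Direct shear f_v = P/L_w = 36.7 / 18 = 2.039 kip/in (vertical).
Torsion M = P·e = 36.7 × 8 = 293.6 kip·in.
Critical point at (x, y) = (3, 4.5) from centroid. f_tx = M·y/J = 4.66 kip/in; f_ty = M·x/J = 3.107 kip/in.
Resultant f_max = √[f_tx² + (f_v + f_ty)²] = √[4.66² + (2.039 + 3.107)²] = 6.942 kip/in.
Capacity per unit length: r_n/Ω = (1/2.0) × 0.6 × 90 × (0.707 × 0.375) = 7.158 kip/in.
6.942 ≤ 7.158 → adequate.

f_max ≈ 6.94 kip/in; adequate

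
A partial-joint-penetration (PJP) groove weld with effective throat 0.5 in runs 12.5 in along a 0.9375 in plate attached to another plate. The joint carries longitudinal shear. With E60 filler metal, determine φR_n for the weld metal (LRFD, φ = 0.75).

E60XX → F_EXX = 60 ksi.
Effective throat (given) t_e = 0.5 in.
A_we = 0.5 × 12.5 = 6.25 in².
F_nw = 0.6 F_EXX = 36 ksi.
φR_n = 0.75 × 36 × 6.25 = 168.8 kips.

φR_n ≈ 169 kips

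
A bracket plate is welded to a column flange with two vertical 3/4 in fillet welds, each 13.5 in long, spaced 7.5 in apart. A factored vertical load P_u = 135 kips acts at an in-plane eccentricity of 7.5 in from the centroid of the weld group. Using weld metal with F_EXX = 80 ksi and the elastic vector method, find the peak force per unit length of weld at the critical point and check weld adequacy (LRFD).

f_max ≈ 13.1 kip/in; adequate

Total weld length L_w = 27 in. Treat welds as unit-width lines.
Polar moment about centroid: J = 2[d³/12 + d(b/2)²] = 2[13.5³/12 + 13.5×3.75²] = 789.8 in³.
Direct shear f_v = P/L_w = 135 / 27 = 5 kip/in (vertical).
Torsion M = P·e = 135 × 7.5 = 1012.5 kip·in.
Critical point at (x, y) = (3.75, 6.75) from centroid. f_tx = M·y/J = 8.654 kip/in; f_ty = M·x/J = 4.808 kip/in.
Resultant f_max = √[f_tx² + (f_v + f_ty)²] = √[8.654² + (5 + 4.808)²] = 13.08 kip/in.
Capacity per unit length: φr_n = 0.75 × 0.6 × 80 × (0.707 × 0.75) = 19.09 kip/in.
13.08 ≤ 19.09 → adequate.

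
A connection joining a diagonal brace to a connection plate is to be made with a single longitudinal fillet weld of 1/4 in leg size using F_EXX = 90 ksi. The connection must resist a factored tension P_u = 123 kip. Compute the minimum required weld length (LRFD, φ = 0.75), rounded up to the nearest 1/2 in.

L = 17.5 in

Throat t_e = 0.707 × 0.25 = 0.1767 in.
φr_n = 0.75 × 0.6 × 90 × 0.1767 = 7.158 kip/in.
L_req = P_u / φr_n = 123 / 7.158 = 17.18 in total.
Round up → use L = 17.5 in.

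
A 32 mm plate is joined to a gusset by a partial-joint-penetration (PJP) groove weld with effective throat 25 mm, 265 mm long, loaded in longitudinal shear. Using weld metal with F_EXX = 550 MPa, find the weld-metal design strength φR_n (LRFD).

Effective throat (given) t_e = 25 mm.
A_we = 25 × 265 = 6625 mm².
F_nw = 0.6 F_EXX = 330 MPa.
φR_n = 0.75 × 330 × 6625 × 10⁻³ = 1640 kN.

φR_n ≈ 1640 kN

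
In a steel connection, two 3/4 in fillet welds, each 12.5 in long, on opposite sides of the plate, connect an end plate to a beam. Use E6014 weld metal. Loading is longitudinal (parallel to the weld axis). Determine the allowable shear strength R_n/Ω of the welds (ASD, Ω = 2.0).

E60XX → F_EXX = 60 ksi.
Effective throat t_e = 0.707 × 0.75 = 0.5302 in.
Total length L = 25 in; A_we = 0.5302 × 25 = 13.26 in².
F_nw = 0.6 F_EXX = 0.6 × 60 = 36 ksi.
R_n = 36 × 13.26 = 477.2 kip; R_n/Ω = 477.2/2.0 = 238.6 kip.

R_n/Ω ≈ 239 kip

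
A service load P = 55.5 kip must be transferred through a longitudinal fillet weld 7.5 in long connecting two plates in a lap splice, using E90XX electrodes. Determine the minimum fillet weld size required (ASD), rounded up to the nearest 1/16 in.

w = 7/16 in

E90XX → F_EXX = 90 ksi.
Total weld length L = 7.5 in.
Required throat t_e = P × Ω / (0.6 F_EXX × L) = 55.5 × 2.0 / (0.6 × 90 × 7.5) = 0.2741 in.
Required leg w = t_e / 0.707 = 0.3877 in → use 7/16 in.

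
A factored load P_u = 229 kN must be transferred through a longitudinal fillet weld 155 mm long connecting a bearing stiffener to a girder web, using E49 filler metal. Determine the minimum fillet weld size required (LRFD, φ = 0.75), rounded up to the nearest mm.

E49XX → F_EXX = 490 MPa.
Total weld length L = 155 mm.
Required throat t_e = P_u / (φ × 0.6 F_EXX × L) = 229 / (0.75 × 0.6 × 490 × 155 × 10⁻³) = 6.7 mm.
Required leg w = t_e / 0.707 = 9.477 mm → use 10 mm.

w = 10 mm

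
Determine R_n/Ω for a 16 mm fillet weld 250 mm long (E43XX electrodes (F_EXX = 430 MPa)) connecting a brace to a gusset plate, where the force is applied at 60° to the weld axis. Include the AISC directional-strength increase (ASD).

R_n/Ω ≈ 512 kN

t_e = 0.707 × 16 = 11.31 mm; A_we = 11.31 × 250 = 2828 mm².
Directional factor: 1.0 + 0.5 sin^1.5(60°) = 1.403.
F_nw = 0.6 × 430 × 1.403 = 362 MPa.
R_n/Ω = (362 × 2828) / 2.0 × 10⁻³ = 511.8 kN.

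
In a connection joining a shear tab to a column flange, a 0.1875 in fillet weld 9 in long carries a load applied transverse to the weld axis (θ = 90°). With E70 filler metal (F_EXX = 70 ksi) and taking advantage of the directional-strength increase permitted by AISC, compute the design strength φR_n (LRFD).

φR_n ≈ 56.4 kip

t_e = 0.707 × 0.1875 = 0.1326 in; A_we = 0.1326 × 9 = 1.193 in².
Directional factor: 1.0 + 0.5 sin^1.5(90°) = 1.5.
F_nw = 0.6 × 70 × 1.5 = 63 ksi.
φR_n = 0.75 × 63 × 1.193 = 56.37 kip.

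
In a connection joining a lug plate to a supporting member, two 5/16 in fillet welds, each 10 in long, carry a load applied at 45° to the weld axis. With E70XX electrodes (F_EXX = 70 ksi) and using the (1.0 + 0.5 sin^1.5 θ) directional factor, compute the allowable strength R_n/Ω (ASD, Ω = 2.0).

R_n/Ω ≈ 120 kip

t_e = 0.707 × 0.3125 = 0.2209 in; A_we = 0.2209 × 20 = 4.419 in².
Directional factor: 1.0 + 0.5 sin^1.5(45°) = 1.297.
F_nw = 0.6 × 70 × 1.297 = 54.49 ksi.
R_n/Ω = (54.49 × 4.419) / 2.0 = 120.4 kip.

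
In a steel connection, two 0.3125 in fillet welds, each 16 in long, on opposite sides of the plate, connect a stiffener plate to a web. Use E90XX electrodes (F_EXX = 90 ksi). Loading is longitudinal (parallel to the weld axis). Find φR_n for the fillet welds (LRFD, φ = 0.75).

Effective throat t_e = 0.707 × 0.3125 = 0.2209 in.
Total length L = 32 in; A_we = 0.2209 × 32 = 7.07 in².
F_nw = 0.6 F_EXX = 0.6 × 90 = 54 ksi.
φR_n = 0.75 × 54 × 7.07 = 286.3 kip.

φR_n ≈ 286 kip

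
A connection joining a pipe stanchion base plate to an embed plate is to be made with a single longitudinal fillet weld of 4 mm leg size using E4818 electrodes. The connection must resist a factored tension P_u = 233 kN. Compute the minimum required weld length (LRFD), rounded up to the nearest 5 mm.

L = 385 mm

E48XX → F_EXX = 480 MPa.
Throat t_e = 0.707 × 4 = 2.828 mm.
φr_n = 0.75 × 0.6 × 480 × 2.828 × 10⁻³ = 0.6108 kN/mm.
L_req = P_u / φr_n = 233 / 0.6108 = 381.4 mm total.
Round up → use L = 385 mm.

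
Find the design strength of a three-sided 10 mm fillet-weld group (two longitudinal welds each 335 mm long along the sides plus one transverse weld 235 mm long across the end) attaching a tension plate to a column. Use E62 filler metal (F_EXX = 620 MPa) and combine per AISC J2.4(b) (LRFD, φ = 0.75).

φR_n ≈ 1820 kN

t_e = 0.707 × 10 = 7.07 mm.
R_nwl = 0.6 × 620 × 7.07 × 670 × 10⁻³ = 1762 kN (longitudinal, 2 welds).
R_nwt = 0.6 × 620 × 7.07 × 235 × 10⁻³ = 618.1 kN (transverse, base value).
(i) R_nwl + R_nwt = 2380 kN; (ii) 0.85 R_nwl + 1.5 R_nwt = 2425 kN.
R_n = max = 2425 kN [governs: (ii)]; φR_n = 1819 kN.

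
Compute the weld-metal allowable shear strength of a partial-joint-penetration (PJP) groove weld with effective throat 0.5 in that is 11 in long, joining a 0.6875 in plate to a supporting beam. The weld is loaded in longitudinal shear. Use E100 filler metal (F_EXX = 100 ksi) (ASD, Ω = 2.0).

Effective throat (given) t_e = 0.5 in.
A_we = 0.5 × 11 = 5.5 in².
F_nw = 0.6 F_EXX = 60 ksi.
R_n/Ω = (60 × 5.5) / 2.0 = 165 kip.

R_n/Ω ≈ 165 kip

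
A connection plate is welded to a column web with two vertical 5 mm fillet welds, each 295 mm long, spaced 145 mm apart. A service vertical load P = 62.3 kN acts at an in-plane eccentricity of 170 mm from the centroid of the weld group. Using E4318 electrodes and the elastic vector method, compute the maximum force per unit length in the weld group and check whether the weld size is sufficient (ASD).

E43XX → F_EXX = 430 MPa.
Total weld length L_w = 590 mm. Treat welds as unit-width lines.
Polar moment about centroid: J = 2[d³/12 + d(b/2)²] = 2[295³/12 + 295×72.5²] = 7380000 mm³.
Direct shear f_v = P/L_w = 62.3×10³ / 590 = 105.6 N/mm (vertical).
Torsion M = P·e = 62.3×10³ × 170 = 10591000 N·mm.
Critical point at (x, y) = (72.5, 147.5) from centroid. f_tx = M·y/J = 211.7 N/mm; f_ty = M·x/J = 104 N/mm.
Resultant f_max = √[f_tx² + (f_v + f_ty)²] = √[211.7² + (105.6 + 104)²] = 297.9 N/mm.
Capacity per unit length: r_n/Ω = (1/2.0) × 0.6 × 430 × (0.707 × 5) = 456 N/mm.
297.9 ≤ 456 → adequate.

f_max ≈ 298 N/mm; adequate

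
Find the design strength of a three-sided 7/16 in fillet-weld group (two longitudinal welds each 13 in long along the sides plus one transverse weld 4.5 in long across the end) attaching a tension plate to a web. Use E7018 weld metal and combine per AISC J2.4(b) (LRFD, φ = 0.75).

E70XX → F_EXX = 70 ksi.
t_e = 0.707 × 0.4375 = 0.3093 in.
R_nwl = 0.6 × 70 × 0.3093 × 26 = 337.8 kips (longitudinal, 2 welds).
R_nwt = 0.6 × 70 × 0.3093 × 4.5 = 58.46 kips (transverse, base value).
(i) R_nwl + R_nwt = 396.2 kips; (ii) 0.85 R_nwl + 1.5 R_nwt = 374.8 kips.
R_n = max = 396.2 kips [governs: (i)]; φR_n = 297.2 kips.

φR_n ≈ 297 kips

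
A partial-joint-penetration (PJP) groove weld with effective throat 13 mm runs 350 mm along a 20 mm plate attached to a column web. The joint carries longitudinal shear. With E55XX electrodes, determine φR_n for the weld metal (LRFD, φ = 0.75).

φR_n ≈ 1130 kN

E55XX → F_EXX = 550 MPa.
Effective throat (given) t_e = 13 mm.
A_we = 13 × 350 = 4550 mm².
F_nw = 0.6 F_EXX = 330 MPa.
φR_n = 0.75 × 330 × 4550 × 10⁻³ = 1126 kN.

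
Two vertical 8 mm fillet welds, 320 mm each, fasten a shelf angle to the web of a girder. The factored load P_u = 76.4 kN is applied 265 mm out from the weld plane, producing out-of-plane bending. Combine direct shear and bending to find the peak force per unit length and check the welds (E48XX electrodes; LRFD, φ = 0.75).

E48XX → F_EXX = 480 MPa.
L_w = 2 × 320 = 640 mm; section modulus (unit throat) S = 2 × L²/6 = 34130 mm².
Direct shear f_v = P/L_w = 76.4×10³/640 = 119.4 N/mm.
Moment M = P × e = 76.4×10³ × 265 = 20246000 N·mm; bending f_b = M/S = 593.1 N/mm.
f_max = √(f_v² + f_b²) = √(119.4² + 593.1²) = 605 N/mm.
φr_n = 0.75 × 0.6 × 480 × (0.707 × 8) = 1222 N/mm → adequate.

f_max ≈ 605 N/mm; adequate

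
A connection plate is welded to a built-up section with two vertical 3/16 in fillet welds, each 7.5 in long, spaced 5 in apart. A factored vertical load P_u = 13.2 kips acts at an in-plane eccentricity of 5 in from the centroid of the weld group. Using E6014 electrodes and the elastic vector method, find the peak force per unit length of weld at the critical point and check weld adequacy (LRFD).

E60XX → F_EXX = 60 ksi.
Total weld length L_w = 15 in. Treat welds as unit-width lines.
Polar moment about centroid: J = 2[d³/12 + d(b/2)²] = 2[7.5³/12 + 7.5×2.5²] = 164.1 in³.
Direct shear f_v = P/L_w = 13.2 / 15 = 0.88 kip/in (vertical).
Torsion M = P·e = 13.2 × 5 = 66 kip·in.
Critical point at (x, y) = (2.5, 3.75) from centroid. f_tx = M·y/J = 1.509 kip/in; f_ty = M·x/J = 1.006 kip/in.
Resultant f_max = √[f_tx² + (f_v + f_ty)²] = √[1.509² + (0.88 + 1.006)²] = 2.415 kip/in.
Capacity per unit length: φr_n = 0.75 × 0.6 × 60 × (0.707 × 0.1875) = 3.579 kip/in.
2.415 ≤ 3.579 → adequate.

f_max ≈ 2.41 kip/in; adequate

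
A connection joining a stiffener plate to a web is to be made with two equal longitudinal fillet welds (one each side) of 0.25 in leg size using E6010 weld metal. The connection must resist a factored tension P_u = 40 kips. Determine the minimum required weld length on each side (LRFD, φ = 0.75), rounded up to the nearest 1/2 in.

E60XX → F_EXX = 60 ksi.
Throat t_e = 0.707 × 0.25 = 0.1767 in.
φr_n = 0.75 × 0.6 × 60 × 0.1767 = 4.772 kips/in.
L_req = P_u / φr_n = 40 / 4.772 = 8.382 in total.
Per side: 8.382 / 2 = 4.191 in.
Round up → use L = 4.5 in on each side.

L = 4.5 in on each side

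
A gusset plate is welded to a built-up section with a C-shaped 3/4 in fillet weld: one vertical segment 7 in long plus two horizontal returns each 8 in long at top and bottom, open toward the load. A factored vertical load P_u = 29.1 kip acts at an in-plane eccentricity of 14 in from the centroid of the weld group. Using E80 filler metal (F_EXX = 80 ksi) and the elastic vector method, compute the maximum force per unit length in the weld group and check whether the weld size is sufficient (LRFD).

Total weld length L_w = 23 in. Treat welds as unit-width lines.
Centroid: x̄ = 2×8×4 / 23 = 2.783 in from the vertical weld.
Polar moment about centroid: J = I_x + I_y = [7³/12 + 2×8×3.5²] + [7×2.783² + 2(8³/12 + 8×1.217²)] = 387.8 in³.
Direct shear f_v = P/L_w = 29.1 / 23 = 1.265 kip/in (vertical).
Torsion M = P·e = 29.1 × 14 = 407.4 kip·in.
Critical point at (x, y) = (5.217, 3.5) from centroid. f_tx = M·y/J = 3.677 kip/in; f_ty = M·x/J = 5.481 kip/in.
Resultant f_max = √[f_tx² + (f_v + f_ty)²] = √[3.677² + (1.265 + 5.481)²] = 7.683 kip/in.
Capacity per unit length: φr_n = 0.75 × 0.6 × 80 × (0.707 × 0.75) = 19.09 kip/in.
7.683 ≤ 19.09 → adequate.

f_max ≈ 7.68 kip/in; adequate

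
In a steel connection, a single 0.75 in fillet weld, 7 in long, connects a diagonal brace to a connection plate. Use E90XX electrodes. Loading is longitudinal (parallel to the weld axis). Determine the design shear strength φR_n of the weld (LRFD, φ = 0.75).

φR_n ≈ 150 kips

E90XX → F_EXX = 90 ksi.
Effective throat t_e = 0.707 × 0.75 = 0.5302 in.
Total length L = 7 in; A_we = 0.5302 × 7 = 3.712 in².
F_nw = 0.6 F_EXX = 0.6 × 90 = 54 ksi.
φR_n = 0.75 × 54 × 3.712 = 150.3 kips.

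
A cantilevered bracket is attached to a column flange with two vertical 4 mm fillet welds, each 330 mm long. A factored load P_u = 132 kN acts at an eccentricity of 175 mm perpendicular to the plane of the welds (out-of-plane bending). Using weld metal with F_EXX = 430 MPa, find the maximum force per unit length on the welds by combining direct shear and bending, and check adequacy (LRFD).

L_w = 2 × 330 = 660 mm; section modulus (unit throat) S = 2 × L²/6 = 36300 mm².
Direct shear f_v = P/L_w = 132×10³/660 = 200 N/mm.
Moment M = P × e = 132×10³ × 175 = 23100000 N·mm; bending f_b = M/S = 636.4 N/mm.
f_max = √(f_v² + f_b²) = √(200² + 636.4²) = 667.1 N/mm.
φr_n = 0.75 × 0.6 × 430 × (0.707 × 4) = 547.2 N/mm → NOT adequate.

f_max ≈ 667 N/mm; NOT adequate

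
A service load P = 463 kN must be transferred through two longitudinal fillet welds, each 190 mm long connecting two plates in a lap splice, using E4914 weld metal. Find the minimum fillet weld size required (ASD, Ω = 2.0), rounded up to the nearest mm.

E49XX → F_EXX = 490 MPa.
Total weld length L = 380 mm.
Required throat t_e = P × Ω / (0.6 F_EXX × L) = 463 × 2.0 / (0.6 × 490 × 380 × 10⁻³) = 8.289 mm.
Required leg w = t_e / 0.707 = 11.72 mm → use 12 mm.

w = 12 mm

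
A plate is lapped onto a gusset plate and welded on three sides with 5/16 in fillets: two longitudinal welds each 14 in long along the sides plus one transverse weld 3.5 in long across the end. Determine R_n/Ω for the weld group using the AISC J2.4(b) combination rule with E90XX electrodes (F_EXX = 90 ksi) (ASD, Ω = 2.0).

t_e = 0.707 × 0.3125 = 0.2209 in.
R_nwl = 0.6 × 90 × 0.2209 × 28 = 334.1 kip (longitudinal, 2 welds).
R_nwt = 0.6 × 90 × 0.2209 × 3.5 = 41.76 kip (transverse, base value).
(i) R_nwl + R_nwt = 375.8 kip; (ii) 0.85 R_nwl + 1.5 R_nwt = 346.6 kip.
R_n = max = 375.8 kip [governs: (i)]; R_n/Ω = 187.9 kip.

R_n/Ω ≈ 188 kip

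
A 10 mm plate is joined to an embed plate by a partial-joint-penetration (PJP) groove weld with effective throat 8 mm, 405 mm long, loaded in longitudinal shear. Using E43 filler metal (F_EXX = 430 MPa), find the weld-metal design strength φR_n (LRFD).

Effective throat (given) t_e = 8 mm.
A_we = 8 × 405 = 3240 mm².
F_nw = 0.6 F_EXX = 258 MPa.
φR_n = 0.75 × 258 × 3240 × 10⁻³ = 626.9 kN.

φR_n ≈ 627 kN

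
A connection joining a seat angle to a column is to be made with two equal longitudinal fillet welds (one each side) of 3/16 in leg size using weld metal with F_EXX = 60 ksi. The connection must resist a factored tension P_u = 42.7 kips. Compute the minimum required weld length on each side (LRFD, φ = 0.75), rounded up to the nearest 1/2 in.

Throat t_e = 0.707 × 0.1875 = 0.1326 in.
φr_n = 0.75 × 0.6 × 60 × 0.1326 = 3.579 kips/in.
L_req = P_u / φr_n = 42.7 / 3.579 = 11.93 in total.
Per side: 11.93 / 2 = 5.965 in.
Round up → use L = 6 in on each side.

L = 6 in on each side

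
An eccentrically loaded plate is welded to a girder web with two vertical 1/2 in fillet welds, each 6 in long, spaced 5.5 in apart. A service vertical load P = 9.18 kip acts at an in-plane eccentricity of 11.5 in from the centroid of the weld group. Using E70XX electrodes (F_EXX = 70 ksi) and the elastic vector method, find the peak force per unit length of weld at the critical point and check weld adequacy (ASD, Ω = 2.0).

f_max ≈ 3.95 kip/in; adequate

Total weld length L_w = 12 in. Treat welds as unit-width lines.
Polar moment about centroid: J = 2[d³/12 + d(b/2)²] = 2[6³/12 + 6×2.75²] = 126.8 in³.
Direct shear f_v = P/L_w = 9.18 / 12 = 0.765 kip/in (vertical).
Torsion M = P·e = 9.18 × 11.5 = 105.57 kip·in.
Critical point at (x, y) = (2.75, 3) from centroid. f_tx = M·y/J = 2.499 kip/in; f_ty = M·x/J = 2.29 kip/in.
Resultant f_max = √[f_tx² + (f_v + f_ty)²] = √[2.499² + (0.765 + 2.29)²] = 3.947 kip/in.
Capacity per unit length: r_n/Ω = (1/2.0) × 0.6 × 70 × (0.707 × 0.5) = 7.423 kip/in.
3.947 ≤ 7.423 → adequate.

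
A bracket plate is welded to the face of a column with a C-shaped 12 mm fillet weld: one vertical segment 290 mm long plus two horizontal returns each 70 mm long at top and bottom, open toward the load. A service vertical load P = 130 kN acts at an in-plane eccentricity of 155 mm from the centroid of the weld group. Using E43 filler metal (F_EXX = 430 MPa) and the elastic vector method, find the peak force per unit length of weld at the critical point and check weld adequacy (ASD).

f_max ≈ 778 N/mm; adequate

Total weld length L_w = 430 mm. Treat welds as unit-width lines.
Centroid: x̄ = 2×70×35 / 430 = 11.4 mm from the vertical weld.
Polar moment about centroid: J = I_x + I_y = [290³/12 + 2×70×145²] + [290×11.4² + 2(70³/12 + 70×23.6²)] = 5149000 mm³.
Direct shear f_v = P/L_w = 130×10³ / 430 = 302.3 N/mm (vertical).
Torsion M = P·e = 130×10³ × 155 = 20150000 N·mm.
Critical point at (x, y) = (58.6, 145) from centroid. f_tx = M·y/J = 567.5 N/mm; f_ty = M·x/J = 229.4 N/mm.
Resultant f_max = √[f_tx² + (f_v + f_ty)²] = √[567.5² + (302.3 + 229.4)²] = 777.6 N/mm.
Capacity per unit length: r_n/Ω = (1/2.0) × 0.6 × 430 × (0.707 × 12) = 1094 N/mm.
777.6 ≤ 1094 → adequate.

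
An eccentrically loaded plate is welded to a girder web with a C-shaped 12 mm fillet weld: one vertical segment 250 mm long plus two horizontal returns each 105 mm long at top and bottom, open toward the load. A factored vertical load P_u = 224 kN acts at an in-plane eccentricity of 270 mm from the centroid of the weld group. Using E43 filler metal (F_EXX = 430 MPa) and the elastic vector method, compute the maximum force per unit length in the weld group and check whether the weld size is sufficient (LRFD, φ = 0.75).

f_max ≈ 2080 N/mm; NOT adequate

Total weld length L_w = 460 mm. Treat welds as unit-width lines.
Centroid: x̄ = 2×105×52.5 / 460 = 23.97 mm from the vertical weld.
Polar moment about centroid: J = I_x + I_y = [250³/12 + 2×105×125²] + [250×23.97² + 2(105³/12 + 105×28.53²)] = 5091000 mm³.
Direct shear f_v = P/L_w = 224×10³ / 460 = 487 N/mm (vertical).
Torsion M = P·e = 224×10³ × 270 = 60480000 N·mm.
Critical point at (x, y) = (81.03, 125) from centroid. f_tx = M·y/J = 1485 N/mm; f_ty = M·x/J = 962.7 N/mm.
Resultant f_max = √[f_tx² + (f_v + f_ty)²] = √[1485² + (487 + 962.7)²] = 2075 N/mm.
Capacity per unit length: φr_n = 0.75 × 0.6 × 430 × (0.707 × 12) = 1642 N/mm.
2075 > 1642 → NOT adequate.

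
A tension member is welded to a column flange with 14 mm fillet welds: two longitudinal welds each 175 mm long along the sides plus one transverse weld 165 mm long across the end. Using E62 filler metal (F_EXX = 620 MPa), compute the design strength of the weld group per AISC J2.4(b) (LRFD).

φR_n ≈ 1510 kN

t_e = 0.707 × 14 = 9.898 mm.
R_nwl = 0.6 × 620 × 9.898 × 350 × 10⁻³ = 1289 kN (longitudinal, 2 welds).
R_nwt = 0.6 × 620 × 9.898 × 165 × 10⁻³ = 607.5 kN (transverse, base value).
(i) R_nwl + R_nwt = 1896 kN; (ii) 0.85 R_nwl + 1.5 R_nwt = 2007 kN.
R_n = max = 2007 kN [governs: (ii)]; φR_n = 1505 kN.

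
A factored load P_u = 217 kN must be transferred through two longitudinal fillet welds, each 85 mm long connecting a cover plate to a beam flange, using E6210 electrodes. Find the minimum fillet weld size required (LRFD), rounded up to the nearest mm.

E62XX → F_EXX = 620 MPa.
Total weld length L = 170 mm.
Required throat t_e = P_u / (φ × 0.6 F_EXX × L) = 217 / (0.75 × 0.6 × 620 × 170 × 10⁻³) = 4.575 mm.
Required leg w = t_e / 0.707 = 6.471 mm → use 7 mm.

w = 7 mm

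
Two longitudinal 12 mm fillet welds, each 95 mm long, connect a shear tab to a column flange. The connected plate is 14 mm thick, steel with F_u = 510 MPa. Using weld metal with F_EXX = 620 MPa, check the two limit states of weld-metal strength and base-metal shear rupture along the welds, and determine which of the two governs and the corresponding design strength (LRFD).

φR_n ≈ 450 kN (weld metal governs)

t_e = 0.707 × 12 = 8.484 mm; L = 190 mm.
Weld metal: φR_n = 0.75 × 0.6 × 620 × 8.484 × 190 × 10⁻³ = 449.7 kN.
Base metal (shear rupture): φR_n = 0.75 × 0.6 × 510 × 14 × 190 × 10⁻³ = 610.5 kN.
Governing: weld metal.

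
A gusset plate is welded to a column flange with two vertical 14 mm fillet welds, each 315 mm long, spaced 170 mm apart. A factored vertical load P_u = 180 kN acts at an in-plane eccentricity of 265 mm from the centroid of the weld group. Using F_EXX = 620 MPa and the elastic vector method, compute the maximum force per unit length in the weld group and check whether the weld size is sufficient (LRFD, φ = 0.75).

f_max ≈ 1040 N/mm; adequate

Total weld length L_w = 630 mm. Treat welds as unit-width lines.
Polar moment about centroid: J = 2[d³/12 + d(b/2)²] = 2[315³/12 + 315×85²] = 9761000 mm³.
Direct shear f_v = P/L_w = 180×10³ / 630 = 285.7 N/mm (vertical).
Torsion M = P·e = 180×10³ × 265 = 47700000 N·mm.
Critical point at (x, y) = (85, 157.5) from centroid. f_tx = M·y/J = 769.7 N/mm; f_ty = M·x/J = 415.4 N/mm.
Resultant f_max = √[f_tx² + (f_v + f_ty)²] = √[769.7² + (285.7 + 415.4)²] = 1041 N/mm.
Capacity per unit length: φr_n = 0.75 × 0.6 × 620 × (0.707 × 14) = 2762 N/mm.
1041 ≤ 2762 → adequate.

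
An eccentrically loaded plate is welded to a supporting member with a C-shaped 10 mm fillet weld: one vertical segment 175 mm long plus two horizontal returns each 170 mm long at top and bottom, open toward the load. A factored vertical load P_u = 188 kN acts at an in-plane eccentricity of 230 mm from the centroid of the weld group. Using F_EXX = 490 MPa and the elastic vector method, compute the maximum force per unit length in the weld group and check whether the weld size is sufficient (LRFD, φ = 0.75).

Total weld length L_w = 515 mm. Treat welds as unit-width lines.
Centroid: x̄ = 2×170×85 / 515 = 56.12 mm from the vertical weld.
Polar moment about centroid: J = I_x + I_y = [175³/12 + 2×170×87.5²] + [175×56.12² + 2(170³/12 + 170×28.88²)] = 4703000 mm³.
Direct shear f_v = P/L_w = 188×10³ / 515 = 365 N/mm (vertical).
Torsion M = P·e = 188×10³ × 230 = 43240000 N·mm.
Critical point at (x, y) = (113.9, 87.5) from centroid. f_tx = M·y/J = 804.4 N/mm; f_ty = M·x/J = 1047 N/mm.
Resultant f_max = √[f_tx² + (f_v + f_ty)²] = √[804.4² + (365 + 1047)²] = 1625 N/mm.
Capacity per unit length: φr_n = 0.75 × 0.6 × 490 × (0.707 × 10) = 1559 N/mm.
1625 > 1559 → NOT adequate.

f_max ≈ 1630 N/mm; NOT adequate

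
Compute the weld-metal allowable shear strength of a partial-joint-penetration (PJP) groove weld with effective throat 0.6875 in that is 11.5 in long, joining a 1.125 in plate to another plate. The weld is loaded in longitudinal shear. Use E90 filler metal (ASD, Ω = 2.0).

E90XX → F_EXX = 90 ksi.
Effective throat (given) t_e = 0.6875 in.
A_we = 0.6875 × 11.5 = 7.906 in².
F_nw = 0.6 F_EXX = 54 ksi.
R_n/Ω = (54 × 7.906) / 2.0 = 213.5 kips.

R_n/Ω ≈ 213 kips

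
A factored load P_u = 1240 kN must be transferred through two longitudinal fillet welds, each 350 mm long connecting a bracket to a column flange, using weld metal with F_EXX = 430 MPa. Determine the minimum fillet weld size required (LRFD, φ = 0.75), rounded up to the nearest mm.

Total weld length L = 700 mm.
Required throat t_e = P_u / (φ × 0.6 F_EXX × L) = 1240 / (0.75 × 0.6 × 430 × 700 × 10⁻³) = 9.155 mm.
Required leg w = t_e / 0.707 = 12.95 mm → use 13 mm.

w = 13 mm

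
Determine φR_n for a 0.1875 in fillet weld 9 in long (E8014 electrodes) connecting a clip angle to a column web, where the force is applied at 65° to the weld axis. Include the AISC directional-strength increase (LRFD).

E80XX → F_EXX = 80 ksi.
t_e = 0.707 × 0.1875 = 0.1326 in; A_we = 0.1326 × 9 = 1.193 in².
Directional factor: 1.0 + 0.5 sin^1.5(65°) = 1.431.
F_nw = 0.6 × 80 × 1.431 = 68.71 ksi.
φR_n = 0.75 × 68.71 × 1.193 = 61.48 kip.

φR_n ≈ 61.5 kip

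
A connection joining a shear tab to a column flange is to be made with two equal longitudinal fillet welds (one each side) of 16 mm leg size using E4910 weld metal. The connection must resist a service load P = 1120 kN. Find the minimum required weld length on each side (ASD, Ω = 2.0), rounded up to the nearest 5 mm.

L = 340 mm on each side

E49XX → F_EXX = 490 MPa.
Throat t_e = 0.707 × 16 = 11.31 mm.
r_n/Ω = (0.6 × 490 × 11.31) / 2.0 = 1663 N/mm = 1.663 kN/mm.
L_req = P / (r_n/Ω) = 1120 / 1.663 = 673.5 mm total.
Per side: 673.5 / 2 = 336.8 mm.
Round up → use L = 340 mm on each side.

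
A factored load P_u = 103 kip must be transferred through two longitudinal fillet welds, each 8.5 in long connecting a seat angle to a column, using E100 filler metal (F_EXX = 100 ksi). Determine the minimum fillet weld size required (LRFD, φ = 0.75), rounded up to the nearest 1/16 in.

w = 1/4 in

Total weld length L = 17 in.
Required throat t_e = P_u / (φ × 0.6 F_EXX × L) = 103 / (0.75 × 0.6 × 100 × 17) = 0.1346 in.
Required leg w = t_e / 0.707 = 0.1904 in → use 1/4 in.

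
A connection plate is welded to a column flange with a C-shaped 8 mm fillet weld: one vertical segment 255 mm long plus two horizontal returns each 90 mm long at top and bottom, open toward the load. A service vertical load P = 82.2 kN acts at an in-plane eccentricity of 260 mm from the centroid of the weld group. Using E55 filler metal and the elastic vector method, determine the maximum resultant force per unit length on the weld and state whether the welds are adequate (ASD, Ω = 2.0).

E55XX → F_EXX = 550 MPa.
Total weld length L_w = 435 mm. Treat welds as unit-width lines.
Centroid: x̄ = 2×90×45 / 435 = 18.62 mm from the vertical weld.
Polar moment about centroid: J = I_x + I_y = [255³/12 + 2×90×127.5²] + [255×18.62² + 2(90³/12 + 90×26.38²)] = 4643000 mm³.
Direct shear f_v = P/L_w = 82.2×10³ / 435 = 189 N/mm (vertical).
Torsion M = P·e = 82.2×10³ × 260 = 21372000 N·mm.
Critical point at (x, y) = (71.38, 127.5) from centroid. f_tx = M·y/J = 586.9 N/mm; f_ty = M·x/J = 328.6 N/mm.
Resultant f_max = √[f_tx² + (f_v + f_ty)²] = √[586.9² + (189 + 328.6)²] = 782.5 N/mm.
Capacity per unit length: r_n/Ω = (1/2.0) × 0.6 × 550 × (0.707 × 8) = 933.2 N/mm.
782.5 ≤ 933.2 → adequate.

f_max ≈ 782 N/mm; adequate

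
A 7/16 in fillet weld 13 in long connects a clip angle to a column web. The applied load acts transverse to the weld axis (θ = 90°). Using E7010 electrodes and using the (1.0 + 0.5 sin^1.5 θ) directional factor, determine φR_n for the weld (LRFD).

φR_n ≈ 190 kips

E70XX → F_EXX = 70 ksi.
t_e = 0.707 × 0.4375 = 0.3093 in; A_we = 0.3093 × 13 = 4.021 in².
Directional factor: 1.0 + 0.5 sin^1.5(90°) = 1.5.
F_nw = 0.6 × 70 × 1.5 = 63 ksi.
φR_n = 0.75 × 63 × 4.021 = 190 kips.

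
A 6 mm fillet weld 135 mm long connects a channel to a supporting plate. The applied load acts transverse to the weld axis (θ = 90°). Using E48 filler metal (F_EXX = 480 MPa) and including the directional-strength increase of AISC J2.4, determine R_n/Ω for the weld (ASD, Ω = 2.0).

R_n/Ω ≈ 124 kN

t_e = 0.707 × 6 = 4.242 mm; A_we = 4.242 × 135 = 572.7 mm².
Directional factor: 1.0 + 0.5 sin^1.5(90°) = 1.5.
F_nw = 0.6 × 480 × 1.5 = 432 MPa.
R_n/Ω = (432 × 572.7) / 2.0 × 10⁻³ = 123.7 kN.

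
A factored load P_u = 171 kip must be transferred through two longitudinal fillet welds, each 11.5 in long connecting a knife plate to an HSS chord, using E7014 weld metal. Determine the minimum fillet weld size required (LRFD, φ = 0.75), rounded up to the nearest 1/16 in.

E70XX → F_EXX = 70 ksi.
Total weld length L = 23 in.
Required throat t_e = P_u / (φ × 0.6 F_EXX × L) = 171 / (0.75 × 0.6 × 70 × 23) = 0.236 in.
Required leg w = t_e / 0.707 = 0.3338 in → use 3/8 in.

w = 3/8 in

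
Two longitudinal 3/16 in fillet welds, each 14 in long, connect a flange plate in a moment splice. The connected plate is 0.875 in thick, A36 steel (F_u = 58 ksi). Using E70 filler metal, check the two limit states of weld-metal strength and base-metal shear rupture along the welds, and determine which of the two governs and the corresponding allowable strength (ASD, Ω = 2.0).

E70XX → F_EXX = 70 ksi.
t_e = 0.707 × 0.1875 = 0.1326 in; L = 28 in.
Weld metal: R_n/Ω = (1/2.0) × 0.6 × 70 × 0.1326 × 28 = 77.95 kip.
Base metal (shear rupture): R_n/Ω = (1/2.0) × 0.6 × 58 × 0.875 × 28 = 426.3 kip.
Governing: weld metal.

R_n/Ω ≈ 77.9 kip (weld metal governs)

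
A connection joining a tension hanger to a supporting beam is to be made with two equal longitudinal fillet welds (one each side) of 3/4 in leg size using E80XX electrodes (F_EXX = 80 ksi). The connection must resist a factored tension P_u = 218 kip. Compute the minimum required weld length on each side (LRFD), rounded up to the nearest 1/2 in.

L = 6 in on each side

Throat t_e = 0.707 × 0.75 = 0.5302 in.
φr_n = 0.75 × 0.6 × 80 × 0.5302 = 19.09 kip/in.
L_req = P_u / φr_n = 218 / 19.09 = 11.42 in total.
Per side: 11.42 / 2 = 5.71 in.
Round up → use L = 6 in on each side.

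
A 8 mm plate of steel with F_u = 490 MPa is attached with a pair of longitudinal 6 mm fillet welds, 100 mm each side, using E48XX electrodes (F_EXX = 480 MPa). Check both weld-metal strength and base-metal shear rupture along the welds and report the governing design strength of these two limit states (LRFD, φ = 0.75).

t_e = 0.707 × 6 = 4.242 mm; L = 200 mm.
Weld metal: φR_n = 0.75 × 0.6 × 480 × 4.242 × 200 × 10⁻³ = 183.3 kN.
Base metal (shear rupture): φR_n = 0.75 × 0.6 × 490 × 8 × 200 × 10⁻³ = 352.8 kN.
Governing: weld metal.

φR_n ≈ 183 kN (weld metal governs)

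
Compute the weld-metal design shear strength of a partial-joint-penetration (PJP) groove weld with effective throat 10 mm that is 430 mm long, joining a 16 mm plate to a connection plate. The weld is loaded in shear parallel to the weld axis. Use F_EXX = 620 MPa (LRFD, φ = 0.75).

φR_n ≈ 1200 kN

Effective throat (given) t_e = 10 mm.
A_we = 10 × 430 = 4300 mm².
F_nw = 0.6 F_EXX = 372 MPa.
φR_n = 0.75 × 372 × 4300 × 10⁻³ = 1200 kN.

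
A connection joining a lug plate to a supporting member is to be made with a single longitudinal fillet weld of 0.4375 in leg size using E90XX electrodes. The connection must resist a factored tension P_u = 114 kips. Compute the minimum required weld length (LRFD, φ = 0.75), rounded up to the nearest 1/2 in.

E90XX → F_EXX = 90 ksi.
Throat t_e = 0.707 × 0.4375 = 0.3093 in.
φr_n = 0.75 × 0.6 × 90 × 0.3093 = 12.53 kips/in.
L_req = P_u / φr_n = 114 / 12.53 = 9.1 in total.
Round up → use L = 9.5 in.

L = 9.5 in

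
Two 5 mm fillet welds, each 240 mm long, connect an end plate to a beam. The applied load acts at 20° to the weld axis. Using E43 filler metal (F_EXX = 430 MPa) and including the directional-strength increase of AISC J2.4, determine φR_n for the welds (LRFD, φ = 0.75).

t_e = 0.707 × 5 = 3.535 mm; A_we = 3.535 × 480 = 1697 mm².
Directional factor: 1.0 + 0.5 sin^1.5(20°) = 1.1.
F_nw = 0.6 × 430 × 1.1 = 283.8 MPa.
φR_n = 0.75 × 283.8 × 1697 × 10⁻³ = 361.2 kN.

φR_n ≈ 361 kN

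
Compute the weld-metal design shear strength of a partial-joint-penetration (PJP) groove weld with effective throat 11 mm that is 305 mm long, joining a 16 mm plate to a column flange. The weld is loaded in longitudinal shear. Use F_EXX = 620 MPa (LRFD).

φR_n ≈ 936 kN

Effective throat (given) t_e = 11 mm.
A_we = 11 × 305 = 3355 mm².
F_nw = 0.6 F_EXX = 372 MPa.
φR_n = 0.75 × 372 × 3355 × 10⁻³ = 936 kN.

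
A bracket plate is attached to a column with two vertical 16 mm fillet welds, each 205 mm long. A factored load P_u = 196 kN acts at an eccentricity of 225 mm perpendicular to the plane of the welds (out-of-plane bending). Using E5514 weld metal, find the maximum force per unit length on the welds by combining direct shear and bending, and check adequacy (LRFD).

E55XX → F_EXX = 550 MPa.
L_w = 2 × 205 = 410 mm; section modulus (unit throat) S = 2 × L²/6 = 14010 mm².
Direct shear f_v = P/L_w = 196×10³/410 = 478 N/mm.
Moment M = P × e = 196×10³ × 225 = 44100000 N·mm; bending f_b = M/S = 3148 N/mm.
f_max = √(f_v² + f_b²) = √(478² + 3148²) = 3184 N/mm.
φr_n = 0.75 × 0.6 × 550 × (0.707 × 16) = 2800 N/mm → NOT adequate.

f_max ≈ 3180 N/mm; NOT adequate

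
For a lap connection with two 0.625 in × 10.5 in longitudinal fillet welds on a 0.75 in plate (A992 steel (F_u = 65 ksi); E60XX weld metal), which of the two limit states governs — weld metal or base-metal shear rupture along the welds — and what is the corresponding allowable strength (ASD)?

R_n/Ω ≈ 167 kip (weld metal governs)

E60XX → F_EXX = 60 ksi.
t_e = 0.707 × 0.625 = 0.4419 in; L = 21 in.
Weld metal: R_n/Ω = (1/2.0) × 0.6 × 60 × 0.4419 × 21 = 167 kip.
Base metal (shear rupture): R_n/Ω = (1/2.0) × 0.6 × 65 × 0.75 × 21 = 307.1 kip.
Governing: weld metal.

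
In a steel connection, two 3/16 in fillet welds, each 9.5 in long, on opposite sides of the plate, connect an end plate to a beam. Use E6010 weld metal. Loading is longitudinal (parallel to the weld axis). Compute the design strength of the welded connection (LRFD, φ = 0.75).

E60XX → F_EXX = 60 ksi.
Effective throat t_e = 0.707 × 0.1875 = 0.1326 in.
Total length L = 19 in; A_we = 0.1326 × 19 = 2.519 in².
F_nw = 0.6 F_EXX = 0.6 × 60 = 36 ksi.
φR_n = 0.75 × 36 × 2.519 = 68 kips.

φR_n ≈ 68 kips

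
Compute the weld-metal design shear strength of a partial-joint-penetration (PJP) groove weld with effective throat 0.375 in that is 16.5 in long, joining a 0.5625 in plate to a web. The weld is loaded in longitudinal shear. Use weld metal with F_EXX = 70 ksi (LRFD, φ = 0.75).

φR_n ≈ 195 kip

Effective throat (given) t_e = 0.375 in.
A_we = 0.375 × 16.5 = 6.188 in².
F_nw = 0.6 F_EXX = 42 ksi.
φR_n = 0.75 × 42 × 6.188 = 194.9 kip.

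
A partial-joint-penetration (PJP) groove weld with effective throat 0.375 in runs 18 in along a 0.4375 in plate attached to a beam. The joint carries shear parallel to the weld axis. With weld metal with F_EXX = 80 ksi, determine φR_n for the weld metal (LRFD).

φR_n ≈ 243 kip

Effective throat (given) t_e = 0.375 in.
A_we = 0.375 × 18 = 6.75 in².
F_nw = 0.6 F_EXX = 48 ksi.
φR_n = 0.75 × 48 × 6.75 = 243 kip.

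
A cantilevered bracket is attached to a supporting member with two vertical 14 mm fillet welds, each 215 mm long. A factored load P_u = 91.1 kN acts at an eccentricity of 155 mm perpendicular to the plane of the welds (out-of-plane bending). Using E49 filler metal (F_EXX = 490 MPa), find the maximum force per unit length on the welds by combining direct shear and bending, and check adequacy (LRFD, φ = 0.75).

L_w = 2 × 215 = 430 mm; section modulus (unit throat) S = 2 × L²/6 = 15410 mm².
Direct shear f_v = P/L_w = 91.1×10³/430 = 211.9 N/mm.
Moment M = P × e = 91.1×10³ × 155 = 14120000 N·mm; bending f_b = M/S = 916.4 N/mm.
f_max = √(f_v² + f_b²) = √(211.9² + 916.4²) = 940.6 N/mm.
φr_n = 0.75 × 0.6 × 490 × (0.707 × 14) = 2183 N/mm → adequate.

f_max ≈ 941 N/mm; adequate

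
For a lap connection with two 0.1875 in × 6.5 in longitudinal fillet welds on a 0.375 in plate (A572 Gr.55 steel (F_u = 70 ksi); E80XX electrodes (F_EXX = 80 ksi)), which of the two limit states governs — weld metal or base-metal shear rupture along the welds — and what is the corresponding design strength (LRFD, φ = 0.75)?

t_e = 0.707 × 0.1875 = 0.1326 in; L = 13 in.
Weld metal: φR_n = 0.75 × 0.6 × 80 × 0.1326 × 13 = 62.04 kips.
Base metal (shear rupture): φR_n = 0.75 × 0.6 × 70 × 0.375 × 13 = 153.6 kips.
Governing: weld metal.

φR_n ≈ 62 kips (weld metal governs)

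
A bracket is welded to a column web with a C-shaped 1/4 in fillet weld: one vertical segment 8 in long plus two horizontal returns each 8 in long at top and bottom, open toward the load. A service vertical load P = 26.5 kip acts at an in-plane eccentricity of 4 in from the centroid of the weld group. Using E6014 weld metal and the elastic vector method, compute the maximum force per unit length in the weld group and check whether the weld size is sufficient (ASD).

f_max ≈ 2.48 kip/in; adequate

E60XX → F_EXX = 60 ksi.
Total weld length L_w = 24 in. Treat welds as unit-width lines.
Centroid: x̄ = 2×8×4 / 24 = 2.667 in from the vertical weld.
Polar moment about centroid: J = I_x + I_y = [8³/12 + 2×8×4²] + [8×2.667² + 2(8³/12 + 8×1.333²)] = 469.3 in³.
Direct shear f_v = P/L_w = 26.5 / 24 = 1.104 kip/in (vertical).
Torsion M = P·e = 26.5 × 4 = 106 kip·in.
Critical point at (x, y) = (5.333, 4) from centroid. f_tx = M·y/J = 0.9034 kip/in; f_ty = M·x/J = 1.205 kip/in.
Resultant f_max = √[f_tx² + (f_v + f_ty)²] = √[0.9034² + (1.104 + 1.205)²] = 2.479 kip/in.
Capacity per unit length: r_n/Ω = (1/2.0) × 0.6 × 60 × (0.707 × 0.25) = 3.181 kip/in.
2.479 ≤ 3.181 → adequate.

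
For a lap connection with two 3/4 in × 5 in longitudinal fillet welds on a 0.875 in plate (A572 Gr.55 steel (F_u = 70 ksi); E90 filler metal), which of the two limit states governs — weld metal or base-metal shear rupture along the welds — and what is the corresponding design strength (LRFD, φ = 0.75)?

E90XX → F_EXX = 90 ksi.
t_e = 0.707 × 0.75 = 0.5302 in; L = 10 in.
Weld metal: φR_n = 0.75 × 0.6 × 90 × 0.5302 × 10 = 214.8 kip.
Base metal (shear rupture): φR_n = 0.75 × 0.6 × 70 × 0.875 × 10 = 275.6 kip.
Governing: weld metal.

φR_n ≈ 215 kip (weld metal governs)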